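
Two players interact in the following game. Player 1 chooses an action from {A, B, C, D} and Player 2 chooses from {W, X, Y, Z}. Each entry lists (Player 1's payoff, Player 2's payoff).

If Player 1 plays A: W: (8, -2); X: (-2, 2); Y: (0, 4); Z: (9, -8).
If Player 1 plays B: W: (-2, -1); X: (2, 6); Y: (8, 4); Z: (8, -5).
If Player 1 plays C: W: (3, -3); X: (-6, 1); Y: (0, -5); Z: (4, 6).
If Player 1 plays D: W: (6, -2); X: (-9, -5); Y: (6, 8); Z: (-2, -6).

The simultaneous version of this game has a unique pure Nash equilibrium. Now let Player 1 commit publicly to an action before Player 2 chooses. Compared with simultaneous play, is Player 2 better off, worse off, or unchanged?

Player 2 best-responds to each possible Player 1 move:
- A: Player 2 compares -2, 2, 4, -8 and picks Y; Player 1 would get 0.
- B: Player 2 compares -1, 6, 4, -5 and picks X; Player 1 would get 2.
- C: Player 2 compares -3, 1, -5, 6 and picks Z; Player 1 would get 4.
- D: Player 2 compares -2, -5, 8, -6 and picks Y; Player 1 would get 6.
Player 1's induced payoffs are 0, 2, 4, 6, so Player 1 commits to D. Subgame-perfect outcome: (D, Y) with payoffs (6, 8).
Under simultaneous play:
Player 1's best replies: W→A; X→B; Y→B; Z→A.
Player 2's best replies: A→Y; B→X; C→Z; D→Y.
The unique mutual best reply is (B, X), giving (2, 6).
Player 2 earns 8 sequentially versus 6 at the Nash outcome: better off.

better off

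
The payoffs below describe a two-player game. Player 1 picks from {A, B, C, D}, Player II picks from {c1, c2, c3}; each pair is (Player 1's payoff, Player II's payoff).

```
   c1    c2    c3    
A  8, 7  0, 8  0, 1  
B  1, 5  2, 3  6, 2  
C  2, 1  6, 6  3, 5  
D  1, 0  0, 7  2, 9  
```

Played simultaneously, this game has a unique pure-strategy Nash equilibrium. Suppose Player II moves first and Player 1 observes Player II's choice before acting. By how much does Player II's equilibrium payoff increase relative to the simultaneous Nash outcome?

1

Backward induction with Player II moving first.
- c1: BR = A, leader payoff 7.
- c2: BR = C, leader payoff 6.
- c3: BR = B, leader payoff 2.
Among 7, 6, 2, the best is 7 at c1. Subgame-perfect outcome: (A, c1) with payoffs (8, 7).
Under simultaneous play:
Player 1's best replies: c1→A; c2→C; c3→B.
Player II's best replies: A→c2; B→c1; C→c2; D→c3.
The unique mutual best reply is (C, c2), giving (6, 6).
Player II's commitment gain: 7 − 6 = 1.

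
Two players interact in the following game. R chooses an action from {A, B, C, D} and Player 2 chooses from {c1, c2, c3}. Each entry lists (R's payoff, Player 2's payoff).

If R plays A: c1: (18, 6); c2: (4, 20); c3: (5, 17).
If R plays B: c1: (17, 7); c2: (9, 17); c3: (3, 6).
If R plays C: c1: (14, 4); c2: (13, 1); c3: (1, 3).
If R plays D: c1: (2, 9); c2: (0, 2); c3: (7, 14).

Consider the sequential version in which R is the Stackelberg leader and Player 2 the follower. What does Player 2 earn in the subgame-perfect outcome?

4

Backward induction with R moving first.
- A: Player 2 compares 6, 20, 17 and picks c2; R would get 4.
- B: Player 2 compares 7, 17, 6 and picks c2; R would get 9.
- C: Player 2 compares 4, 1, 3 and picks c1; R would get 14.
- D: Player 2 compares 9, 2, 14 and picks c3; R would get 7.
R's induced payoffs are 4, 9, 14, 7, so R commits to C. Subgame-perfect outcome: (C, c1) with payoffs (14, 4).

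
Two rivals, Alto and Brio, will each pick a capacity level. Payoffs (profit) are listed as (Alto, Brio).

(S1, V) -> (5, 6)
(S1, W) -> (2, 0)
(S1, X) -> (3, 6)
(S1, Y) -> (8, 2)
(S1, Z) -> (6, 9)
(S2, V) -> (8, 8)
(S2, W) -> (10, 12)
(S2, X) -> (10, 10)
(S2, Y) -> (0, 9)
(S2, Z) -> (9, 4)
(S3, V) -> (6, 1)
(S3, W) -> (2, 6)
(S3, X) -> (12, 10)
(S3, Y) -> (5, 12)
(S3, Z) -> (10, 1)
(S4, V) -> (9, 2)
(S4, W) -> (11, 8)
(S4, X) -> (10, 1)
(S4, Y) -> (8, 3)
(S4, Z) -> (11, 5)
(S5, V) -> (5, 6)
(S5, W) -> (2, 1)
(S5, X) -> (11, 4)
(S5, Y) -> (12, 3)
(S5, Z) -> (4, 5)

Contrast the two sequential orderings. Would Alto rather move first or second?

second

If Alto leads: Brio's best replies are S1→Z, S2→W, S3→Y, S4→W, S5→V; Alto's induced payoffs 6, 10, 5, 11, 5; outcome (S4, W), payoffs (11, 8).
If Brio leads: Alto's best replies are V→S4, W→S4, X→S3, Y→S5, Z→S4; Brio's induced payoffs 2, 8, 10, 3, 5; outcome (S3, X), payoffs (12, 10).
Alto gets 11 moving first and 12 moving second, so Alto prefers to move second.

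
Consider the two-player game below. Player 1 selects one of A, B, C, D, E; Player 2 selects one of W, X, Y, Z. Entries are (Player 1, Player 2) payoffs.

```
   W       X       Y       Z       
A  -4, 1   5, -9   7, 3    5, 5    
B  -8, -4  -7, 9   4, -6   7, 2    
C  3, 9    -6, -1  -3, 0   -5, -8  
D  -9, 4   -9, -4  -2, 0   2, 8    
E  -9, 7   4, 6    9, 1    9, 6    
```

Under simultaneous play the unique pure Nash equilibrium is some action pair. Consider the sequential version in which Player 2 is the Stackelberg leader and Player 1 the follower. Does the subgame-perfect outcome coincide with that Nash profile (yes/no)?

Player 1 best-responds to each possible Player 2 move:
- W: Player 1 compares -4, -8, 3, -9, -9 and picks C; Player 2 would get 9.
- X: Player 1 compares 5, -7, -6, -9, 4 and picks A; Player 2 would get -9.
- Y: Player 1 compares 7, 4, -3, -2, 9 and picks E; Player 2 would get 1.
- Z: Player 1 compares 5, 7, -5, 2, 9 and picks E; Player 2 would get 6.
Among 9, -9, 1, 6, the best is 9 at W. Subgame-perfect outcome: (C, W) with payoffs (3, 9).
Now find the simultaneous Nash equilibrium.
Player 1's best replies: W→C; X→A; Y→E; Z→E.
Player 2's best replies: A→Z; B→X; C→W; D→Z; E→W.
Only (C, W) has each player best-responding; Nash payoffs (3, 9).
Sequential outcome (C, W) coincides with the Nash profile (C, W).

yes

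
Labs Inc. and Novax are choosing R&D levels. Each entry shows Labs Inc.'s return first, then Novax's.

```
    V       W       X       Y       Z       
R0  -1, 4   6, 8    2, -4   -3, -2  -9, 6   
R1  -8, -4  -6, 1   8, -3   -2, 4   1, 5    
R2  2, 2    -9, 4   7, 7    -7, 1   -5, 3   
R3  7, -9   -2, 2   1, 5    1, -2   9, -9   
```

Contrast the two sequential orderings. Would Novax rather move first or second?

If Labs Inc. leads: Novax's best replies are R0→W, R1→Z, R2→X, R3→X; Labs Inc.'s induced payoffs 6, 1, 7, 1; outcome (R2, X), payoffs (7, 7).
If Novax leads: Labs Inc.'s best replies are V→R3, W→R0, X→R1, Y→R3, Z→R3; Novax's induced payoffs -9, 8, -3, -2, -9; outcome (R0, W), payoffs (6, 8).
Novax gets 8 moving first and 7 moving second, so Novax prefers to move first.

first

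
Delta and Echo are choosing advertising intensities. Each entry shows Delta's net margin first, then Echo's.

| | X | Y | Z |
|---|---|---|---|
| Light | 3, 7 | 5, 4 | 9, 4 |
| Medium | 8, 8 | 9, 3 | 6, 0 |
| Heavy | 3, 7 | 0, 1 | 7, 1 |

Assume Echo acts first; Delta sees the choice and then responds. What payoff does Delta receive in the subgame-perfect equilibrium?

8

Solve by backward induction (Echo leads).
- X: BR = Medium, leader payoff 8.
- Y: BR = Medium, leader payoff 3.
- Z: BR = Light, leader payoff 4.
Maximizing over 8, 3, 4, Echo chooses X. Subgame-perfect outcome: (Medium, X) with payoffs (8, 8).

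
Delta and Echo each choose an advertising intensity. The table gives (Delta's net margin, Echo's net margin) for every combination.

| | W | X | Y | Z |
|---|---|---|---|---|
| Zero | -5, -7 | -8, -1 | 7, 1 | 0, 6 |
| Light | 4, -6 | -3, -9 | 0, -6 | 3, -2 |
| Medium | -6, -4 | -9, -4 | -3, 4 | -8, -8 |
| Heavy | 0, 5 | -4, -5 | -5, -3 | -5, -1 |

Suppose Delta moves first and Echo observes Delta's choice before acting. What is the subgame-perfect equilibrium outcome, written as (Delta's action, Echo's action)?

(Light, Z)

Backward induction with Delta moving first.
- Zero → Echo plays Z (best of -7, -1, 1, 6); Delta gets 0.
- Light → Echo plays Z (best of -6, -9, -6, -2); Delta gets 3.
- Medium → Echo plays Y (best of -4, -4, 4, -8); Delta gets -3.
- Heavy → Echo plays W (best of 5, -5, -3, -1); Delta gets 0.
Among 0, 3, -3, 0, the best is 3 at Light. Subgame-perfect outcome: (Light, Z) with payoffs (3, -2).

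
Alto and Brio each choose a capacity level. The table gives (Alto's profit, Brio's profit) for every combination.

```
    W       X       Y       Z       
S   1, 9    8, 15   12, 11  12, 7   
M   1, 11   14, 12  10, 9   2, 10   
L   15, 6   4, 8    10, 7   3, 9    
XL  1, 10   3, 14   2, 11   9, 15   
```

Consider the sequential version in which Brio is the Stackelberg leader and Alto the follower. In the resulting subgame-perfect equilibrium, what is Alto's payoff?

Solve by backward induction (Brio leads).
- W: BR = L, leader payoff 6.
- X: BR = M, leader payoff 12.
- Y: BR = S, leader payoff 11.
- Z: BR = S, leader payoff 7.
Maximizing over 6, 12, 11, 7, Brio chooses X. Subgame-perfect outcome: (M, X) with payoffs (14, 12).

14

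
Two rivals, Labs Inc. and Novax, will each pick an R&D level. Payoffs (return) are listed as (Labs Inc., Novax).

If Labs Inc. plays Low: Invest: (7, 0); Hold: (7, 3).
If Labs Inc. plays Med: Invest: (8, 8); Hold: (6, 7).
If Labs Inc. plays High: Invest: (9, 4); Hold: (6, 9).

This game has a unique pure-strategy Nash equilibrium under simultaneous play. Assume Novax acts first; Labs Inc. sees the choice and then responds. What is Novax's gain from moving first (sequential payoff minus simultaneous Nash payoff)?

1

Labs Inc. best-responds to each possible Novax move:
- Invest → Labs Inc. plays High (best of 7, 8, 9); Novax gets 4.
- Hold → Labs Inc. plays Low (best of 7, 6, 6); Novax gets 3.
Maximizing over 4, 3, Novax chooses Invest. Subgame-perfect outcome: (High, Invest) with payoffs (9, 4).
Under simultaneous play:
Labs Inc.'s best replies: Invest→High; Hold→Low.
Novax's best replies: Low→Hold; Med→Invest; High→Hold.
Only (Low, Hold) has each player best-responding; Nash payoffs (7, 3).
Novax's commitment gain: 4 − 3 = 1.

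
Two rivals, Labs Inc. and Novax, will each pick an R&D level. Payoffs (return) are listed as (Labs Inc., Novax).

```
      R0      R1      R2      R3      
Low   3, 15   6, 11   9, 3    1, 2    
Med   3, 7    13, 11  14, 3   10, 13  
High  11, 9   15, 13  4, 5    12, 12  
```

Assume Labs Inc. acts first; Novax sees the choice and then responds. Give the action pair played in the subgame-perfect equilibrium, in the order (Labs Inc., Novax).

Solve by backward induction (Labs Inc. leads).
- Low → Novax plays R0 (best of 15, 11, 3, 2); Labs Inc. gets 3.
- Med → Novax plays R3 (best of 7, 11, 3, 13); Labs Inc. gets 10.
- High → Novax plays R1 (best of 9, 13, 5, 12); Labs Inc. gets 15.
Among 3, 10, 15, the best is 15 at High. Subgame-perfect outcome: (High, R1) with payoffs (15, 13).

(High, R1)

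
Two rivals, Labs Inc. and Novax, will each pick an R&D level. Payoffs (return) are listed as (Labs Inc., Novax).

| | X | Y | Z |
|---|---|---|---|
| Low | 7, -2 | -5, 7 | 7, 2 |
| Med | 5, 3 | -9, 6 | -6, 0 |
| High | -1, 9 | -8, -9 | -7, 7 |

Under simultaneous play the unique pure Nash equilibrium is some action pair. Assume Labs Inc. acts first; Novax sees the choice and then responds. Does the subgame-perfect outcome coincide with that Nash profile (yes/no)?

Backward induction with Labs Inc. moving first.
- Low → Novax plays Y (best of -2, 7, 2); Labs Inc. gets -5.
- Med → Novax plays Y (best of 3, 6, 0); Labs Inc. gets -9.
- High → Novax plays X (best of 9, -9, 7); Labs Inc. gets -1.
Among -5, -9, -1, the best is -1 at High. Subgame-perfect outcome: (High, X) with payoffs (-1, 9).
For the simultaneous game, intersect best replies.
Labs Inc.'s best replies: X→Low; Y→Low; Z→Low.
Novax's best replies: Low→Y; Med→Y; High→X.
The unique mutual best reply is (Low, Y), giving (-5, 7).
Sequential outcome (High, X) differs from the Nash profile (Low, Y).

no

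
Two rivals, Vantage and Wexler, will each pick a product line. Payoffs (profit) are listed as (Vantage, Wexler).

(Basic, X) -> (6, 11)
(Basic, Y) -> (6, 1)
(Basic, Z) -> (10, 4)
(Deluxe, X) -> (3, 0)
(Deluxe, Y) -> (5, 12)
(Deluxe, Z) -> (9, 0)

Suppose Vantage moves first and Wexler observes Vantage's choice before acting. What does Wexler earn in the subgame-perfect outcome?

11

Solve by backward induction (Vantage leads).
- Basic: Wexler compares 11, 1, 4 and picks X; Vantage would get 6.
- Deluxe: Wexler compares 0, 12, 0 and picks Y; Vantage would get 5.
Among 6, 5, the best is 6 at Basic. Subgame-perfect outcome: (Basic, X) with payoffs (6, 11).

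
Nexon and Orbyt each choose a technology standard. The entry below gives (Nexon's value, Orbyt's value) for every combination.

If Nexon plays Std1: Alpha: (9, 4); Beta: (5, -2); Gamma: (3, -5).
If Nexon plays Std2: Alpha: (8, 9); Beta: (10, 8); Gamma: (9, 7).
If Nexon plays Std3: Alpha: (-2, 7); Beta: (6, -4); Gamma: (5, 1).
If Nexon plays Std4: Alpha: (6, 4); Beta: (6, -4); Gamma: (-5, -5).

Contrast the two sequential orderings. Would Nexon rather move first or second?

second

If Nexon leads: Orbyt's best replies are Std1→Alpha, Std2→Alpha, Std3→Alpha, Std4→Alpha; Nexon's induced payoffs 9, 8, -2, 6; outcome (Std1, Alpha), payoffs (9, 4).
If Orbyt leads: Nexon's best replies are Alpha→Std1, Beta→Std2, Gamma→Std2; Orbyt's induced payoffs 4, 8, 7; outcome (Std2, Beta), payoffs (10, 8).
Nexon gets 9 moving first and 10 moving second, so Nexon prefers to move second.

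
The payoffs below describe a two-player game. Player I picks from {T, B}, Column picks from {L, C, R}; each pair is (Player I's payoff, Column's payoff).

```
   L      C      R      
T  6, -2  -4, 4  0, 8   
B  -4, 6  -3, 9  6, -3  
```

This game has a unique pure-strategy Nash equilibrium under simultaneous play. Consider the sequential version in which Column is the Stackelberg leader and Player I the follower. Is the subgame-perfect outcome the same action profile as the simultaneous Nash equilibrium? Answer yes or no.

Backward induction with Column moving first.
- L → Player I plays T (best of 6, -4); Column gets -2.
- C → Player I plays B (best of -4, -3); Column gets 9.
- R → Player I plays B (best of 0, 6); Column gets -3.
Among -2, 9, -3, the best is 9 at C. Subgame-perfect outcome: (B, C) with payoffs (-3, 9).
Under simultaneous play:
Player I's best replies: L→T; C→B; R→B.
Column's best replies: T→R; B→C.
Only (B, C) has each player best-responding; Nash payoffs (-3, 9).
Sequential outcome (B, C) coincides with the Nash profile (B, C).

yes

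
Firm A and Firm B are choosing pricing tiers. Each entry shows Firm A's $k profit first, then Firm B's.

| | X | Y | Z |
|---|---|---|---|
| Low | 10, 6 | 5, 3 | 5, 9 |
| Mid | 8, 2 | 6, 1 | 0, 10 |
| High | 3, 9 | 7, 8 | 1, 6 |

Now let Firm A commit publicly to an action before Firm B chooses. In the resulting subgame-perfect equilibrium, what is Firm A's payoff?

5

Work backward from Firm B's decision.
- Low: Firm B compares 6, 3, 9 and picks Z; Firm A would get 5.
- Mid: Firm B compares 2, 1, 10 and picks Z; Firm A would get 0.
- High: Firm B compares 9, 8, 6 and picks X; Firm A would get 3.
Firm A's induced payoffs are 5, 0, 3, so Firm A commits to Low. Subgame-perfect outcome: (Low, Z) with payoffs (5, 9).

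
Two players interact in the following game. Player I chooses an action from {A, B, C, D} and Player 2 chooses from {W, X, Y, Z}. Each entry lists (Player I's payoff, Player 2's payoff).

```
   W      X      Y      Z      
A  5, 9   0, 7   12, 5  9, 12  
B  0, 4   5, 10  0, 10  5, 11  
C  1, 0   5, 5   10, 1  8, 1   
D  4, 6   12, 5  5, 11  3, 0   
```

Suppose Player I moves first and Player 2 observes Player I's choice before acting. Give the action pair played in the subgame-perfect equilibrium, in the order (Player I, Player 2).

(A, Z)

Work backward from Player 2's decision.
- A → Player 2 plays Z (best of 9, 7, 5, 12); Player I gets 9.
- B → Player 2 plays Z (best of 4, 10, 10, 11); Player I gets 5.
- C → Player 2 plays X (best of 0, 5, 1, 1); Player I gets 5.
- D → Player 2 plays Y (best of 6, 5, 11, 0); Player I gets 5.
Player I's induced payoffs are 9, 5, 5, 5, so Player I commits to A. Subgame-perfect outcome: (A, Z) with payoffs (9, 12).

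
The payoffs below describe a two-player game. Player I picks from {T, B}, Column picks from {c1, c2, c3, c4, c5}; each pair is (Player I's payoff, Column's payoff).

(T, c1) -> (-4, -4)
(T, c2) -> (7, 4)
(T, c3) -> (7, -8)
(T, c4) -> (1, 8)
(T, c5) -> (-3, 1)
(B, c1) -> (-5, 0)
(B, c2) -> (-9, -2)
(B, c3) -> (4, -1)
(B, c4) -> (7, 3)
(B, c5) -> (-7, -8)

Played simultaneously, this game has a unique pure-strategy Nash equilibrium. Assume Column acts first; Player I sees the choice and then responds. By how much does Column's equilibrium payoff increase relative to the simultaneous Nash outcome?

1

Backward induction with Column moving first.
- c1 → Player I plays T (best of -4, -5); Column gets -4.
- c2 → Player I plays T (best of 7, -9); Column gets 4.
- c3 → Player I plays T (best of 7, 4); Column gets -8.
- c4 → Player I plays B (best of 1, 7); Column gets 3.
- c5 → Player I plays T (best of -3, -7); Column gets 1.
Column's induced payoffs are -4, 4, -8, 3, 1, so Column commits to c2. Subgame-perfect outcome: (T, c2) with payoffs (7, 4).
Under simultaneous play:
Player I's best replies: c1→T; c2→T; c3→T; c4→B; c5→T.
Column's best replies: T→c4; B→c4.
Only (B, c4) has each player best-responding; Nash payoffs (7, 3).
Column's commitment gain: 4 − 3 = 1.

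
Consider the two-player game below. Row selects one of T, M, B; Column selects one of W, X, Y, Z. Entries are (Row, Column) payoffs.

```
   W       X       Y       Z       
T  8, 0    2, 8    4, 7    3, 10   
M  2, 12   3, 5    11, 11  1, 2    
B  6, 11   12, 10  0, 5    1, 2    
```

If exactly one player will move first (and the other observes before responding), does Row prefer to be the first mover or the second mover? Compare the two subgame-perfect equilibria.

If Row leads: Column's best replies are T→Z, M→W, B→W; Row's induced payoffs 3, 2, 6; outcome (B, W), payoffs (6, 11).
If Column leads: Row's best replies are W→T, X→B, Y→M, Z→T; Column's induced payoffs 0, 10, 11, 10; outcome (M, Y), payoffs (11, 11).
Row gets 6 moving first and 11 moving second, so Row prefers to move second.

second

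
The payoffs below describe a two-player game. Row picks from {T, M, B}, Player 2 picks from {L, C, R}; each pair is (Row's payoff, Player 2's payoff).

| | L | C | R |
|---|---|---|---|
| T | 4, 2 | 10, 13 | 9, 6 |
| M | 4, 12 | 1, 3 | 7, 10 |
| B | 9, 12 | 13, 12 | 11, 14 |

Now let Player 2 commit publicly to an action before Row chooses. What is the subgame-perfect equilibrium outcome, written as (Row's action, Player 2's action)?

(B, R)

Solve by backward induction (Player 2 leads).
- L: BR = B, leader payoff 12.
- C: BR = B, leader payoff 12.
- R: BR = B, leader payoff 14.
Among 12, 12, 14, the best is 14 at R. Subgame-perfect outcome: (B, R) with payoffs (11, 14).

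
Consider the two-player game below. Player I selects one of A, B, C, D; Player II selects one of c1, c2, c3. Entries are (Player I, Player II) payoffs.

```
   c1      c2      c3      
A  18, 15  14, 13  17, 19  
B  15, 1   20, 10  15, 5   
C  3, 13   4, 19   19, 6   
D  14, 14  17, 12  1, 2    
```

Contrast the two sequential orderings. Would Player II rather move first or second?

first

If Player I leads: Player II's best replies are A→c3, B→c2, C→c2, D→c1; Player I's induced payoffs 17, 20, 4, 14; outcome (B, c2), payoffs (20, 10).
If Player II leads: Player I's best replies are c1→A, c2→B, c3→C; Player II's induced payoffs 15, 10, 6; outcome (A, c1), payoffs (18, 15).
Player II gets 15 moving first and 10 moving second, so Player II prefers to move first.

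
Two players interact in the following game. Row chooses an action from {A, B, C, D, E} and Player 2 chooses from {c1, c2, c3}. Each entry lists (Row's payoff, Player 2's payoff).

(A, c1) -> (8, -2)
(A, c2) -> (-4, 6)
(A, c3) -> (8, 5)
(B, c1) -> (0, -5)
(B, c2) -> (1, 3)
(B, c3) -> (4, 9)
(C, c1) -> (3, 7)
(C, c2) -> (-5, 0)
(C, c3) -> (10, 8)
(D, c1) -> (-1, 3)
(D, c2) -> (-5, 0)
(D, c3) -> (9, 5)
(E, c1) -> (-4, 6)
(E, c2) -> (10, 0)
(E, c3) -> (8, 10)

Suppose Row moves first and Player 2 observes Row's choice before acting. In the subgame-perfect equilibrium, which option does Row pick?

Work backward from Player 2's decision.
- A → Player 2 plays c2 (best of -2, 6, 5); Row gets -4.
- B → Player 2 plays c3 (best of -5, 3, 9); Row gets 4.
- C → Player 2 plays c3 (best of 7, 0, 8); Row gets 10.
- D → Player 2 plays c3 (best of 3, 0, 5); Row gets 9.
- E → Player 2 plays c3 (best of 6, 0, 10); Row gets 8.
Row's induced payoffs are -4, 4, 10, 9, 8, so Row commits to C. Subgame-perfect outcome: (C, c3) with payoffs (10, 8).

C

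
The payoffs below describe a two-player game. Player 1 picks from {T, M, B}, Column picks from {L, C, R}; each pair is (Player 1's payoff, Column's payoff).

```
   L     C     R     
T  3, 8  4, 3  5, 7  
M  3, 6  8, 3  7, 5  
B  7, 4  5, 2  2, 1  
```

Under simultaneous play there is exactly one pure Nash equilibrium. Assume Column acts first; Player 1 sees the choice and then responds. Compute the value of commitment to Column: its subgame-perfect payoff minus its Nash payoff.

1

Work backward from Player 1's decision.
- L: BR = B, leader payoff 4.
- C: BR = M, leader payoff 3.
- R: BR = M, leader payoff 5.
Among 4, 3, 5, the best is 5 at R. Subgame-perfect outcome: (M, R) with payoffs (7, 5).
Under simultaneous play:
Player 1's best replies: L→B; C→M; R→M.
Column's best replies: T→L; M→L; B→L.
The unique mutual best reply is (B, L), giving (7, 4).
Column's commitment gain: 5 − 4 = 1.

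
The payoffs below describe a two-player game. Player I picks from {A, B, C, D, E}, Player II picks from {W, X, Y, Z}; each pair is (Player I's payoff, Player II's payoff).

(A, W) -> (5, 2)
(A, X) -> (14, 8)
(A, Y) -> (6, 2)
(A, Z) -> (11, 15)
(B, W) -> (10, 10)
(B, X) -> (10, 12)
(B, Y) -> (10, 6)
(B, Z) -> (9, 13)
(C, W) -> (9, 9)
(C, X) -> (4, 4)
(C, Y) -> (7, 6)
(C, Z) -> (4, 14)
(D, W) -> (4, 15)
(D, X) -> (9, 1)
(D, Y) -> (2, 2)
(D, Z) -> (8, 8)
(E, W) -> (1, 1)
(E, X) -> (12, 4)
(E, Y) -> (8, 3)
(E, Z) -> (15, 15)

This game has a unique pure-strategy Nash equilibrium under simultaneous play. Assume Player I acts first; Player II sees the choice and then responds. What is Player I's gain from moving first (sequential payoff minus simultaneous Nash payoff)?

0

Solve by backward induction (Player I leads).
- A: Player II compares 2, 8, 2, 15 and picks Z; Player I would get 11.
- B: Player II compares 10, 12, 6, 13 and picks Z; Player I would get 9.
- C: Player II compares 9, 4, 6, 14 and picks Z; Player I would get 4.
- D: Player II compares 15, 1, 2, 8 and picks W; Player I would get 4.
- E: Player II compares 1, 4, 3, 15 and picks Z; Player I would get 15.
Player I's induced payoffs are 11, 9, 4, 4, 15, so Player I commits to E. Subgame-perfect outcome: (E, Z) with payoffs (15, 15).
Now find the simultaneous Nash equilibrium.
Player I's best replies: W→B; X→A; Y→B; Z→E.
Player II's best replies: A→Z; B→Z; C→Z; D→W; E→Z.
The unique mutual best reply is (E, Z), giving (15, 15).
Player I's commitment gain: 15 − 15 = 0.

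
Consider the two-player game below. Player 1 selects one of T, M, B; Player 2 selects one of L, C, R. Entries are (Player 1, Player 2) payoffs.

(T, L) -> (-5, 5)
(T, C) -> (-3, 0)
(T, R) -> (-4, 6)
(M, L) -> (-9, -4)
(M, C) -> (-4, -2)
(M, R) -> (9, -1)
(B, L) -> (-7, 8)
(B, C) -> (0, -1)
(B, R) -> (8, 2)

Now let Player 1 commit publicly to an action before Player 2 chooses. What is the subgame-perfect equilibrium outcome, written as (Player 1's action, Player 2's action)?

(M, R)

Backward induction with Player 1 moving first.
- T: BR = R, leader payoff -4.
- M: BR = R, leader payoff 9.
- B: BR = L, leader payoff -7.
Maximizing over -4, 9, -7, Player 1 chooses M. Subgame-perfect outcome: (M, R) with payoffs (9, -1).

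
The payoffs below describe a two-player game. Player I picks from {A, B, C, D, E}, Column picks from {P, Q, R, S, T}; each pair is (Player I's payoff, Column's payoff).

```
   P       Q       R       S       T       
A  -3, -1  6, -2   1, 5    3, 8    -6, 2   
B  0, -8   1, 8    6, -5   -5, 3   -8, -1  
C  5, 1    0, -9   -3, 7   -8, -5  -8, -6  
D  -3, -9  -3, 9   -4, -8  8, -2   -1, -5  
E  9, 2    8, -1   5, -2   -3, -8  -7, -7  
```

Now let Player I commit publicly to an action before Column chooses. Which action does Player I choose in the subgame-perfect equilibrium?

Solve by backward induction (Player I leads).
- A: BR = S, leader payoff 3.
- B: BR = Q, leader payoff 1.
- C: BR = R, leader payoff -3.
- D: BR = Q, leader payoff -3.
- E: BR = P, leader payoff 9.
Maximizing over 3, 1, -3, -3, 9, Player I chooses E. Subgame-perfect outcome: (E, P) with payoffs (9, 2).

E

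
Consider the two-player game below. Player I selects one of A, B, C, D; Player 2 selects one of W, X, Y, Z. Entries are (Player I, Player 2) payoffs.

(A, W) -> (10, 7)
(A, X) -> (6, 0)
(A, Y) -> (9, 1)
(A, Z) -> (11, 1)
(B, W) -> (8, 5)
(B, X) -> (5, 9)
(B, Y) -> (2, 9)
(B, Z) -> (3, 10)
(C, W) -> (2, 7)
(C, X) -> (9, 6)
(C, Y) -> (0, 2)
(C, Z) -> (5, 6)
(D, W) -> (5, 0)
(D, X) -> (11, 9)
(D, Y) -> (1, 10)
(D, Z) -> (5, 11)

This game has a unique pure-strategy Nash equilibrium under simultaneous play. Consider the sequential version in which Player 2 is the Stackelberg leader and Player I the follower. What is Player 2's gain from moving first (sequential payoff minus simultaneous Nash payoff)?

2

Work backward from Player I's decision.
- W: Player I compares 10, 8, 2, 5 and picks A; Player 2 would get 7.
- X: Player I compares 6, 5, 9, 11 and picks D; Player 2 would get 9.
- Y: Player I compares 9, 2, 0, 1 and picks A; Player 2 would get 1.
- Z: Player I compares 11, 3, 5, 5 and picks A; Player 2 would get 1.
Maximizing over 7, 9, 1, 1, Player 2 chooses X. Subgame-perfect outcome: (D, X) with payoffs (11, 9).
Now find the simultaneous Nash equilibrium.
Player I's best replies: W→A; X→D; Y→A; Z→A.
Player 2's best replies: A→W; B→Z; C→W; D→Z.
Only (A, W) has each player best-responding; Nash payoffs (10, 7).
Player 2's commitment gain: 9 − 7 = 2.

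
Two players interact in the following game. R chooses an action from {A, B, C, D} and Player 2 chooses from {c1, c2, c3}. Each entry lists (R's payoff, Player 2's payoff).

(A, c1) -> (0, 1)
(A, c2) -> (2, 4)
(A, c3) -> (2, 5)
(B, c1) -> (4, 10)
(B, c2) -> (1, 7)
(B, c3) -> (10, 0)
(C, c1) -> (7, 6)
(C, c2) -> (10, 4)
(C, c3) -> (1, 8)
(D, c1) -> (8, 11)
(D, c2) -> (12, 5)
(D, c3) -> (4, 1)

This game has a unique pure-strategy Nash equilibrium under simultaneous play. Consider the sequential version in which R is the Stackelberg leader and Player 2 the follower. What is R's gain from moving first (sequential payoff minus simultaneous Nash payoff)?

Work backward from Player 2's decision.
- A: Player 2 compares 1, 4, 5 and picks c3; R would get 2.
- B: Player 2 compares 10, 7, 0 and picks c1; R would get 4.
- C: Player 2 compares 6, 4, 8 and picks c3; R would get 1.
- D: Player 2 compares 11, 5, 1 and picks c1; R would get 8.
Maximizing over 2, 4, 1, 8, R chooses D. Subgame-perfect outcome: (D, c1) with payoffs (8, 11).
For the simultaneous game, intersect best replies.
R's best replies: c1→D; c2→D; c3→B.
Player 2's best replies: A→c3; B→c1; C→c3; D→c1.
Only (D, c1) has each player best-responding; Nash payoffs (8, 11).
R's commitment gain: 8 − 8 = 0.

0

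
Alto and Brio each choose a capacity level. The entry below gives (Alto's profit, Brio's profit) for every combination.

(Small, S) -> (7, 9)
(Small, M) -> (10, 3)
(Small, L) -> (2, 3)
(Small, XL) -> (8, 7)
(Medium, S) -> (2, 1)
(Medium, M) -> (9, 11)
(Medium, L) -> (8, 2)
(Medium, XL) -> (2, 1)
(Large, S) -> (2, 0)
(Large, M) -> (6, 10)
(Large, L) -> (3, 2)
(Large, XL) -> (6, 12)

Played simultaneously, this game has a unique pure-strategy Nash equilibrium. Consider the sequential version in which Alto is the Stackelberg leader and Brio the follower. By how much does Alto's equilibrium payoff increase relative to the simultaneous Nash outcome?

2

Solve by backward induction (Alto leads).
- Small: BR = S, leader payoff 7.
- Medium: BR = M, leader payoff 9.
- Large: BR = XL, leader payoff 6.
Maximizing over 7, 9, 6, Alto chooses Medium. Subgame-perfect outcome: (Medium, M) with payoffs (9, 11).
For the simultaneous game, intersect best replies.
Alto's best replies: S→Small; M→Small; L→Medium; XL→Small.
Brio's best replies: Small→S; Medium→M; Large→XL.
Only (Small, S) has each player best-responding; Nash payoffs (7, 9).
Alto's commitment gain: 9 − 7 = 2.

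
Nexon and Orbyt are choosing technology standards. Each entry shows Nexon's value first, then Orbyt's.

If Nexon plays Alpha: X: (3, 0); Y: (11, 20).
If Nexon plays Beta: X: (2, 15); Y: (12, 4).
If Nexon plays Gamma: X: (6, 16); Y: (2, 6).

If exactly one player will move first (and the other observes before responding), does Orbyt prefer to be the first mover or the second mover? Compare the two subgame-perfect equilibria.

If Nexon leads: Orbyt's best replies are Alpha→Y, Beta→X, Gamma→X; Nexon's induced payoffs 11, 2, 6; outcome (Alpha, Y), payoffs (11, 20).
If Orbyt leads: Nexon's best replies are X→Gamma, Y→Beta; Orbyt's induced payoffs 16, 4; outcome (Gamma, X), payoffs (6, 16).
Orbyt gets 16 moving first and 20 moving second, so Orbyt prefers to move second.

second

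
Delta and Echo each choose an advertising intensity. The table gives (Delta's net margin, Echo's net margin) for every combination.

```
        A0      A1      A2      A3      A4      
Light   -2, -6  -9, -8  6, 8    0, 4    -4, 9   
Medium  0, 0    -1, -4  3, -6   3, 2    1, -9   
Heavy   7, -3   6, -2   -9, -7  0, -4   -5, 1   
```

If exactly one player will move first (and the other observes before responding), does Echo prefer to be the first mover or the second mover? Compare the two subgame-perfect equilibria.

first

If Delta leads: Echo's best replies are Light→A4, Medium→A3, Heavy→A4; Delta's induced payoffs -4, 3, -5; outcome (Medium, A3), payoffs (3, 2).
If Echo leads: Delta's best replies are A0→Heavy, A1→Heavy, A2→Light, A3→Medium, A4→Medium; Echo's induced payoffs -3, -2, 8, 2, -9; outcome (Light, A2), payoffs (6, 8).
Echo gets 8 moving first and 2 moving second, so Echo prefers to move first.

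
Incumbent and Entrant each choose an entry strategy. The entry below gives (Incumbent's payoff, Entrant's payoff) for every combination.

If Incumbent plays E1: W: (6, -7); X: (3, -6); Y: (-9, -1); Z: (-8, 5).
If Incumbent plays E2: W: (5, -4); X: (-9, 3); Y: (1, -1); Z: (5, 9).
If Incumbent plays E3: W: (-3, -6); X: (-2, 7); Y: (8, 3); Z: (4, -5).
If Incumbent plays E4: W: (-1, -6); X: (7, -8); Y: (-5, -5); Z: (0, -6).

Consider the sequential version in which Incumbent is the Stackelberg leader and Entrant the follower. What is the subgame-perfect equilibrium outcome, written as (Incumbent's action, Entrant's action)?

(E2, Z)

Backward induction with Incumbent moving first.
- E1: BR = Z, leader payoff -8.
- E2: BR = Z, leader payoff 5.
- E3: BR = X, leader payoff -2.
- E4: BR = Y, leader payoff -5.
Among -8, 5, -2, -5, the best is 5 at E2. Subgame-perfect outcome: (E2, Z) with payoffs (5, 9).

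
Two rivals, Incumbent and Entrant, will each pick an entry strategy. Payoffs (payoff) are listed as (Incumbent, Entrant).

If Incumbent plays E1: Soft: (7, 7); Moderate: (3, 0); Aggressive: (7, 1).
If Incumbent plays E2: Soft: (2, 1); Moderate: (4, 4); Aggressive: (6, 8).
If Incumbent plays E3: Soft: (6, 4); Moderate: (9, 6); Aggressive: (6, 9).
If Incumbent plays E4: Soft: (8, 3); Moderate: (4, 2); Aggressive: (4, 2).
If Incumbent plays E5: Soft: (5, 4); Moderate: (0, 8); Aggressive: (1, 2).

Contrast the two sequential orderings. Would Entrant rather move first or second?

first

If Incumbent leads: Entrant's best replies are E1→Soft, E2→Aggressive, E3→Aggressive, E4→Soft, E5→Moderate; Incumbent's induced payoffs 7, 6, 6, 8, 0; outcome (E4, Soft), payoffs (8, 3).
If Entrant leads: Incumbent's best replies are Soft→E4, Moderate→E3, Aggressive→E1; Entrant's induced payoffs 3, 6, 1; outcome (E3, Moderate), payoffs (9, 6).
Entrant gets 6 moving first and 3 moving second, so Entrant prefers to move first.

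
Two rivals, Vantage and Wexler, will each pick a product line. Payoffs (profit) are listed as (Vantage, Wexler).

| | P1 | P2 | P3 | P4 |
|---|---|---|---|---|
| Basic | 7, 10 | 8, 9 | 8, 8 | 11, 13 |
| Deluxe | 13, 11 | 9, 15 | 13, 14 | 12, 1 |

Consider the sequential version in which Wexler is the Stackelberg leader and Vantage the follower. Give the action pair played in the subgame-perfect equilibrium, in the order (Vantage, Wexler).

(Deluxe, P2)

Work backward from Vantage's decision.
- P1: BR = Deluxe, leader payoff 11.
- P2: BR = Deluxe, leader payoff 15.
- P3: BR = Deluxe, leader payoff 14.
- P4: BR = Deluxe, leader payoff 1.
Wexler's induced payoffs are 11, 15, 14, 1, so Wexler commits to P2. Subgame-perfect outcome: (Deluxe, P2) with payoffs (9, 15).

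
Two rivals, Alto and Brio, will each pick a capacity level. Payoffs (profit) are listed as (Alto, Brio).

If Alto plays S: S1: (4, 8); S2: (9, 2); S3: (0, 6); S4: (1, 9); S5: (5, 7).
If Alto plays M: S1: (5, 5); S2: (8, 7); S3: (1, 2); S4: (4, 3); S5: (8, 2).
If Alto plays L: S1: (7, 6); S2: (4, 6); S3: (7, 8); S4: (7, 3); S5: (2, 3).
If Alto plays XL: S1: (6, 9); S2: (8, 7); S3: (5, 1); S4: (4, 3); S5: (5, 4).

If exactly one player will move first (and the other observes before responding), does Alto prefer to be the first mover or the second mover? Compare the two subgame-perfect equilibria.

If Alto leads: Brio's best replies are S→S4, M→S2, L→S3, XL→S1; Alto's induced payoffs 1, 8, 7, 6; outcome (M, S2), payoffs (8, 7).
If Brio leads: Alto's best replies are S1→L, S2→S, S3→L, S4→L, S5→M; Brio's induced payoffs 6, 2, 8, 3, 2; outcome (L, S3), payoffs (7, 8).
Alto gets 8 moving first and 7 moving second, so Alto prefers to move first.

first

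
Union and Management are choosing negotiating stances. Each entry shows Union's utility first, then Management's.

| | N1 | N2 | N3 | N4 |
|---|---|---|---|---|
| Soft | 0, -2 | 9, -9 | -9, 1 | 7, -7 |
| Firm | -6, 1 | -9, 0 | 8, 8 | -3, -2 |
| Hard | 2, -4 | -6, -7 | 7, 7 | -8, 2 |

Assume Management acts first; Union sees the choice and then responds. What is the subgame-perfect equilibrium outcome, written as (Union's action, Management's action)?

Union best-responds to each possible Management move:
- N1: Union compares 0, -6, 2 and picks Hard; Management would get -4.
- N2: Union compares 9, -9, -6 and picks Soft; Management would get -9.
- N3: Union compares -9, 8, 7 and picks Firm; Management would get 8.
- N4: Union compares 7, -3, -8 and picks Soft; Management would get -7.
Management's induced payoffs are -4, -9, 8, -7, so Management commits to N3. Subgame-perfect outcome: (Firm, N3) with payoffs (8, 8).

(Firm, N3)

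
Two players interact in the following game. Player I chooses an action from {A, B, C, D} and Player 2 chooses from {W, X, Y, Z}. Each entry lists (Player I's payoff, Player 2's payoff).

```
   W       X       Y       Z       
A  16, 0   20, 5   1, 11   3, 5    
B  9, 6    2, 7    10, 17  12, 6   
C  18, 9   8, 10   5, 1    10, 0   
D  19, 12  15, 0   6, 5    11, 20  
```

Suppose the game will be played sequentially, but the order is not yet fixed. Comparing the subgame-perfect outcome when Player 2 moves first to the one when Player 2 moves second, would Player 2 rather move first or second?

If Player I leads: Player 2's best replies are A→Y, B→Y, C→X, D→Z; Player I's induced payoffs 1, 10, 8, 11; outcome (D, Z), payoffs (11, 20).
If Player 2 leads: Player I's best replies are W→D, X→A, Y→B, Z→B; Player 2's induced payoffs 12, 5, 17, 6; outcome (B, Y), payoffs (10, 17).
Player 2 gets 17 moving first and 20 moving second, so Player 2 prefers to move second.

second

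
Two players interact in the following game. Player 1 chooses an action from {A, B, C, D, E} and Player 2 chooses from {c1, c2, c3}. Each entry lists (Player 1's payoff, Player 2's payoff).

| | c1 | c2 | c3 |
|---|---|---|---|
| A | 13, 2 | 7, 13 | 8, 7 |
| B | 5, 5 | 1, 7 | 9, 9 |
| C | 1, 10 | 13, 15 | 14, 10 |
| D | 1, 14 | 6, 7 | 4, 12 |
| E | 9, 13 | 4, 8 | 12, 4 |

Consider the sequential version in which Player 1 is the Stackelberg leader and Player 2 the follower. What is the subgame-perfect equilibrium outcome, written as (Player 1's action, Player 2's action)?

Backward induction with Player 1 moving first.
- A: Player 2 compares 2, 13, 7 and picks c2; Player 1 would get 7.
- B: Player 2 compares 5, 7, 9 and picks c3; Player 1 would get 9.
- C: Player 2 compares 10, 15, 10 and picks c2; Player 1 would get 13.
- D: Player 2 compares 14, 7, 12 and picks c1; Player 1 would get 1.
- E: Player 2 compares 13, 8, 4 and picks c1; Player 1 would get 9.
Player 1's induced payoffs are 7, 9, 13, 1, 9, so Player 1 commits to C. Subgame-perfect outcome: (C, c2) with payoffs (13, 15).

(C, c2)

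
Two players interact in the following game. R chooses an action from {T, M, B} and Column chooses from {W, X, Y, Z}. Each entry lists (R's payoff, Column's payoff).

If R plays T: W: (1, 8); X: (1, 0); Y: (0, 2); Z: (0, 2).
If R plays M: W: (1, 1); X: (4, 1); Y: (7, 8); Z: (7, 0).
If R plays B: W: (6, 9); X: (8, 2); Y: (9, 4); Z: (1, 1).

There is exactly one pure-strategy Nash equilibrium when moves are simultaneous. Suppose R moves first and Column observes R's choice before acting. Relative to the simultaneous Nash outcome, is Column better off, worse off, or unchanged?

worse off

Backward induction with R moving first.
- T: BR = W, leader payoff 1.
- M: BR = Y, leader payoff 7.
- B: BR = W, leader payoff 6.
Maximizing over 1, 7, 6, R chooses M. Subgame-perfect outcome: (M, Y) with payoffs (7, 8).
Under simultaneous play:
R's best replies: W→B; X→B; Y→B; Z→M.
Column's best replies: T→W; M→Y; B→W.
The unique mutual best reply is (B, W), giving (6, 9).
Column earns 8 sequentially versus 9 at the Nash outcome: worse off.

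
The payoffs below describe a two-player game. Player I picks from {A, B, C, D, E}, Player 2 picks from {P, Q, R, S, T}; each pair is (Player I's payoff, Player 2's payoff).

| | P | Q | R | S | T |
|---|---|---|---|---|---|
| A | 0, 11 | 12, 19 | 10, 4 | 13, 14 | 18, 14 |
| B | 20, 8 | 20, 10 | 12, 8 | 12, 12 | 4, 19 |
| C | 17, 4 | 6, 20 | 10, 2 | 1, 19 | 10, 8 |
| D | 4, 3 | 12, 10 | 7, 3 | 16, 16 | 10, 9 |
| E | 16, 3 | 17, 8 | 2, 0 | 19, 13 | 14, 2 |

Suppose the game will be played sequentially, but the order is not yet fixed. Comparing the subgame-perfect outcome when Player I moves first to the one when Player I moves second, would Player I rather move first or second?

first

If Player I leads: Player 2's best replies are A→Q, B→T, C→Q, D→S, E→S; Player I's induced payoffs 12, 4, 6, 16, 19; outcome (E, S), payoffs (19, 13).
If Player 2 leads: Player I's best replies are P→B, Q→B, R→B, S→E, T→A; Player 2's induced payoffs 8, 10, 8, 13, 14; outcome (A, T), payoffs (18, 14).
Player I gets 19 moving first and 18 moving second, so Player I prefers to move first.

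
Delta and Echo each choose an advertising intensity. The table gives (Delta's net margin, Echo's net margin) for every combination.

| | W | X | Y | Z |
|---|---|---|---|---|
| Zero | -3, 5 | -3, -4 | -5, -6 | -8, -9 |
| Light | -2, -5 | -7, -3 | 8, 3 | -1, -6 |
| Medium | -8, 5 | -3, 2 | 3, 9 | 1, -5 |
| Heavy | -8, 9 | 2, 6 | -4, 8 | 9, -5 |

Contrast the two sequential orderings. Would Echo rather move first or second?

first

If Delta leads: Echo's best replies are Zero→W, Light→Y, Medium→Y, Heavy→W; Delta's induced payoffs -3, 8, 3, -8; outcome (Light, Y), payoffs (8, 3).
If Echo leads: Delta's best replies are W→Light, X→Heavy, Y→Light, Z→Heavy; Echo's induced payoffs -5, 6, 3, -5; outcome (Heavy, X), payoffs (2, 6).
Echo gets 6 moving first and 3 moving second, so Echo prefers to move first.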